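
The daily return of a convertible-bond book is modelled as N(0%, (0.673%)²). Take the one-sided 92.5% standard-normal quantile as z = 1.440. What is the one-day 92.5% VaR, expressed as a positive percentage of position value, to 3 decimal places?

VaR = z·σ = 1.440 × 0.673% = 0.969%.

0.969%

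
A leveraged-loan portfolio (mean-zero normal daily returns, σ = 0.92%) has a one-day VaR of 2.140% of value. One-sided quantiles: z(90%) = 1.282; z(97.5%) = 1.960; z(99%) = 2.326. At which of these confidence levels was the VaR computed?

99%

Implied z = VaR/σ = 2.140 / 0.92 = 2.326.
This matches z(99%) = 2.326.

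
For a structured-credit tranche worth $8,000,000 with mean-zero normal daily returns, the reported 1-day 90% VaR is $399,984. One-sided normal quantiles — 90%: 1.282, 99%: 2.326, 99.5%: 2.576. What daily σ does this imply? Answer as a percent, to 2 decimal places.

VaR as a fraction: $399,984 / $8,000,000 = 5.000%.
σ = VaR / z = 5.000% / 1.282 = 3.900%.

3.90%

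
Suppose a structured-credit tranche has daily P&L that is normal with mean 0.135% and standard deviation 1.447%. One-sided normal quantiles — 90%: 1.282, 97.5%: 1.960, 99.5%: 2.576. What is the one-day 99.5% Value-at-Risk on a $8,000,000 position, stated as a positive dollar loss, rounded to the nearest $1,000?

VaR = −μ + z·σ = −(0.135%) + 2.576 × 1.447% = 3.592%.
On $8,000,000: 0.03592 × $8,000,000 = $287,360.

$287,000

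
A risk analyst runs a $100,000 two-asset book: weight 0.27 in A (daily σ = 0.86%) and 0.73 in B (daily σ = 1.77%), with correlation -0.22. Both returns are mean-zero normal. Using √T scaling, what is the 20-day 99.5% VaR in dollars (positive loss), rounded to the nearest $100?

σ_p = √(0.27²·0.86² + 0.73²·1.77² + 2·-0.22·0.27·0.73·0.86·1.77) = 1.262%.
σ_{20d} = 1.262% × √20 = 5.644%.
z(99.5%) = 2.576.
VaR = 2.576 × 5.644% = 14.539%; on $100,000 that is $14,539.

$14,500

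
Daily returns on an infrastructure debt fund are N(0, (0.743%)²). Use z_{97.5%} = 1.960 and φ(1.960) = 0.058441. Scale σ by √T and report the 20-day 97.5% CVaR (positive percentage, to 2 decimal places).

σ_{20d} = 0.743% × √20 = 3.323%.
ES multiplier = φ(z)/(1−α) = 0.058441/0.025 = 2.338.
ES = 3.323% × 2.338 = 7.769%.

7.77%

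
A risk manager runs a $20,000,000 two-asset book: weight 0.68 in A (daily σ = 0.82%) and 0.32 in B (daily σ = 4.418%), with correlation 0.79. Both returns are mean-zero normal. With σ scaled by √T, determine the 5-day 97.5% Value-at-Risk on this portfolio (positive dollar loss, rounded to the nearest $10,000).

σ_p = √(0.68²·0.82² + 0.32²·4.418² + 2·0.79·0.68·0.32·0.82·4.418) = 1.886%.
σ_{5d} = 1.886% × √5 = 4.217%.
z(97.5%) = 1.960.
VaR = 1.960 × 4.217% = 8.265%; on $20,000,000 that is $1,653,000.

$1,650,000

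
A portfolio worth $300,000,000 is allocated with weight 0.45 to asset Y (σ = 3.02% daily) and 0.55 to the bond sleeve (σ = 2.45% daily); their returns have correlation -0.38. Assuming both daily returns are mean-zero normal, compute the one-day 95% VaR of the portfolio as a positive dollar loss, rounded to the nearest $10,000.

σ_p² = 0.45²·3.02² + 0.55²·2.45² + 2·-0.38·0.45·0.55·3.02·2.45 = 2.2709 (%²).
σ_p = √2.2709 = 1.507%.
At 95%, z = 1.645.
VaR = 1.645 × 1.507% = 2.479%; on $300,000,000 that is $7,437,000.

$7,440,000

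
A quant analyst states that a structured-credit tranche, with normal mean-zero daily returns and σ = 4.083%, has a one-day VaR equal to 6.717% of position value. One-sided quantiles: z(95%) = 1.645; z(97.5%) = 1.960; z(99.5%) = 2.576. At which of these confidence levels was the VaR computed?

95%

Implied z = VaR/σ = 6.717 / 4.083 = 1.645.
This matches z(95%) = 1.645.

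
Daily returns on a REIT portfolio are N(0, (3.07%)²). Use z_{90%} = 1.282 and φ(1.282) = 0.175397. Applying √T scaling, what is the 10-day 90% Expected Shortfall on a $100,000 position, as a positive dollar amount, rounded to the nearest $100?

σ_{10d} = 3.07% × √10 = 9.708%.
ES multiplier = φ(z)/(1−α) = 0.175397/0.1 = 1.754.
ES = 9.708% × 1.754 = 17.028%; on $100,000: $17,028.

$17,000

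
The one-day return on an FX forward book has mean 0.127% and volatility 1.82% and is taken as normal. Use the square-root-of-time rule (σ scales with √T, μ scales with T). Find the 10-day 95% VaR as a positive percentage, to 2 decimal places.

8.20%

At 95%, z = 1.645.
σ_{10d} = 1.82% × √10 = 5.755%; μ_{10d} = 10 × 0.127% = 1.270%.
VaR = −(1.270%) + 1.645 × 5.755% = 8.197%.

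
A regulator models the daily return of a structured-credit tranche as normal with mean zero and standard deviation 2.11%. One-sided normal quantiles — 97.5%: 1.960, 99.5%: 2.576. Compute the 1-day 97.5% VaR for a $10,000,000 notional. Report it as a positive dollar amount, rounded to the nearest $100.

VaR = z·σ = 1.960 × 2.11% = 4.136%.
On $10,000,000: 0.04136 × $10,000,000 = $413,600.

$413,600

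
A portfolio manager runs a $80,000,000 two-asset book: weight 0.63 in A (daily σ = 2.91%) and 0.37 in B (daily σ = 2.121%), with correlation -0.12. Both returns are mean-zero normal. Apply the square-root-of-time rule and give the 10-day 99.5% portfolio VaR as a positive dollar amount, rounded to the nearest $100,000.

$12,400,000

σ_p = √(0.63²·2.91² + 0.37²·2.121² + 2·-0.12·0.63·0.37·2.91·2.121) = 1.906%.
σ_{10d} = 1.906% × √10 = 6.027%.
z(99.5%) = 2.576.
VaR = 2.576 × 6.027% = 15.526%; on $80,000,000 that is $12,420,800.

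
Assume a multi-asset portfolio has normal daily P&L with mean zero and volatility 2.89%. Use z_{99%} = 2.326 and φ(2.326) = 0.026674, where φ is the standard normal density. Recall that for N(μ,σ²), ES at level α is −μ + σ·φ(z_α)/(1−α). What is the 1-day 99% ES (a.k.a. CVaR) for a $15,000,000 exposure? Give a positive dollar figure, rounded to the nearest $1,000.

$1,156,000

Tail multiplier: φ(z)/(1−α) = 0.026674 / 0.01 = 2.667.
ES = 2.89% × 2.667 = 7.708%.
On $15,000,000: 0.07708 × $15,000,000 = $1,156,200.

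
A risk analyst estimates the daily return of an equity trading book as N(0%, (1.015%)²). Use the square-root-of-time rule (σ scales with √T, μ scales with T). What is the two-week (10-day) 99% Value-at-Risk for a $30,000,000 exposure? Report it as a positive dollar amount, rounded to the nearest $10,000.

At 99%, z = 2.326.
σ_{10d} = 1.015% × √10 = 3.210%.
VaR = 2.326 × 3.210% = 7.466%.
On $30,000,000: 0.07466 × $30,000,000 = $2,239,800.

$2,240,000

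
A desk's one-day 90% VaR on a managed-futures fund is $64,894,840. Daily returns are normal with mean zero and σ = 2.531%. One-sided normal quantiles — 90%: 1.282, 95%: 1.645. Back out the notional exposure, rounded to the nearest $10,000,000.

$2,000,000,000

VaR as a fraction of value: z·σ = 1.282 × 2.531% = 3.24474%.
Position = $64,894,840 / 0.0324474 = $2,000,000,000.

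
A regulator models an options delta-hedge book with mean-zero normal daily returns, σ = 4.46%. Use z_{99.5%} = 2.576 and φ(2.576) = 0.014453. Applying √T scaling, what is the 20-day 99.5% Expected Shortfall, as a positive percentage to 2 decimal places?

57.66%

σ_{20d} = 4.46% × √20 = 19.946%.
ES multiplier = φ(z)/(1−α) = 0.014453/0.005 = 2.891.
ES = 19.946% × 2.891 = 57.664%.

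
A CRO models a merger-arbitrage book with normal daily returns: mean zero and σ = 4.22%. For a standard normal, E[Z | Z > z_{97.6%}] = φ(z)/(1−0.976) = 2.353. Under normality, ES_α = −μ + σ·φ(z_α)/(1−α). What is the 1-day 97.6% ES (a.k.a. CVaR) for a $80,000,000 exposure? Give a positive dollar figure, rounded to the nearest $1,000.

ES = 4.22% × 2.353 = 9.930%.
On $80,000,000: 0.09930 × $80,000,000 = $7,944,000.

$7,944,000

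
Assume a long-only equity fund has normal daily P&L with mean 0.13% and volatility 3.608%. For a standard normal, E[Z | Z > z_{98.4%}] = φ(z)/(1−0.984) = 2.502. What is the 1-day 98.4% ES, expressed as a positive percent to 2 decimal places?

8.90%

ES = −(0.13%) + 3.608% × 2.502 = 8.897%.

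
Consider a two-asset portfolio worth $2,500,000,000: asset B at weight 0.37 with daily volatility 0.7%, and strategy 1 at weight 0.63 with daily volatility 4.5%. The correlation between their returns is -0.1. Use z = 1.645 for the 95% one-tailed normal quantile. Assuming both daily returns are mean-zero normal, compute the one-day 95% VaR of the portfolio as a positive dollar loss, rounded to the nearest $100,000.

$116,000,000

σ_p² = 0.37²·0.7² + 0.63²·4.5² + 2·-0.1·0.37·0.63·0.7·4.5 = 7.9575 (%²).
σ_p = √7.9575 = 2.821%.
VaR = 1.645 × 2.821% = 4.641%; on $2,500,000,000 that is $116,025,000.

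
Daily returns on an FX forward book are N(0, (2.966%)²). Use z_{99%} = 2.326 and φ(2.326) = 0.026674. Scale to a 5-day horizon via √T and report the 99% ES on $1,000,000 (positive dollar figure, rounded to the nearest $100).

$176,900

σ_{5d} = 2.966% × √5 = 6.632%.
ES multiplier = φ(z)/(1−α) = 0.026674/0.01 = 2.667.
ES = 6.632% × 2.667 = 17.688%; on $1,000,000: $176,880.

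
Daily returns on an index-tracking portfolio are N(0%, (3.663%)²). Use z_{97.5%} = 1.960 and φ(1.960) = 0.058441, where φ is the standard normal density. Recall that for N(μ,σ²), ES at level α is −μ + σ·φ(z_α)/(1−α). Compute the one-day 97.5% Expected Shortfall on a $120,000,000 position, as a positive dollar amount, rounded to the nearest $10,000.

Tail multiplier: φ(z)/(1−α) = 0.058441 / 0.025 = 2.338.
ES = 3.663% × 2.338 = 8.564%.
On $120,000,000: 0.08564 × $120,000,000 = $10,276,800.

$10,280,000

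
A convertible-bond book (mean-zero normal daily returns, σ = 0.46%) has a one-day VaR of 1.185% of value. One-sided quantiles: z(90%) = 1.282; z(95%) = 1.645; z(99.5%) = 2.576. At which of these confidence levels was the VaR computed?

99.5%

Implied z = VaR/σ = 1.185 / 0.46 = 2.576.
This matches z(99.5%) = 2.576.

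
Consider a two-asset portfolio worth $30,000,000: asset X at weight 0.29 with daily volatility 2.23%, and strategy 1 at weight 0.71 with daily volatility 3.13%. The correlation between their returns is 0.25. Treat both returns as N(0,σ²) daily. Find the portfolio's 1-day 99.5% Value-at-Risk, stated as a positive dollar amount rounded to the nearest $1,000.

σ_p² = 0.29²·2.23² + 0.71²·3.13² + 2·0.25·0.29·0.71·2.23·3.13 = 6.0754 (%²).
σ_p = √6.0754 = 2.465%.
At 99.5%, z = 2.576.
VaR = 2.576 × 2.465% = 6.350%; on $30,000,000 that is $1,905,000.

$1,905,000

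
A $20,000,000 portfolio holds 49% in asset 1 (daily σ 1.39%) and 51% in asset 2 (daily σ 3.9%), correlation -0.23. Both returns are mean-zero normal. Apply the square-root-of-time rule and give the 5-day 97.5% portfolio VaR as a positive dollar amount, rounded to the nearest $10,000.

σ_p = √(0.49²·1.39² + 0.51²·3.9² + 2·-0.23·0.49·0.51·1.39·3.9) = 1.949%.
σ_{5d} = 1.949% × √5 = 4.358%.
z(97.5%) = 1.960.
VaR = 1.960 × 4.358% = 8.542%; on $20,000,000 that is $1,708,400.

$1,710,000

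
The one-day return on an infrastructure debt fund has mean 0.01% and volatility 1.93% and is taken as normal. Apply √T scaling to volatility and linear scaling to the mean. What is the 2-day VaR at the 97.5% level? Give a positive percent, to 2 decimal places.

At 97.5%, z = 1.960.
σ_{2d} = 1.93% × √2 = 2.729%; μ_{2d} = 2 × 0.01% = 0.020%.
VaR = −(0.020%) + 1.960 × 2.729% = 5.329%.

5.33%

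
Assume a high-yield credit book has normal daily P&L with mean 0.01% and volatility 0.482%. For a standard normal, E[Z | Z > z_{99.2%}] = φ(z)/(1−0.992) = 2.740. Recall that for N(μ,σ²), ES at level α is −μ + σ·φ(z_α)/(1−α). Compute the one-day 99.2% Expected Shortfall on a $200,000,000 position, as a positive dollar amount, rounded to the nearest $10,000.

ES = −(0.01%) + 0.482% × 2.740 = 1.311%.
On $200,000,000: 0.01311 × $200,000,000 = $2,622,000.

$2,620,000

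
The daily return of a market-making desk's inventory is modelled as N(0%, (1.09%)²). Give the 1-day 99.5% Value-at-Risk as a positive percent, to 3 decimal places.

2.808%

At 99.5% one-sided, z = 2.576.
VaR = z·σ = 2.576 × 1.09% = 2.808%.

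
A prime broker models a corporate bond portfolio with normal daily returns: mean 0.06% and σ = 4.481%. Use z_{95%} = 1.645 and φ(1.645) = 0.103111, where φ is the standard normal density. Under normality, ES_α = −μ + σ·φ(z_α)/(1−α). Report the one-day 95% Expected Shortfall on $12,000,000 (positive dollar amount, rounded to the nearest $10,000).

Tail multiplier: φ(z)/(1−α) = 0.103111 / 0.05 = 2.062.
ES = −(0.06%) + 4.481% × 2.062 = 9.180%.
On $12,000,000: 0.09180 × $12,000,000 = $1,101,600.

$1,100,000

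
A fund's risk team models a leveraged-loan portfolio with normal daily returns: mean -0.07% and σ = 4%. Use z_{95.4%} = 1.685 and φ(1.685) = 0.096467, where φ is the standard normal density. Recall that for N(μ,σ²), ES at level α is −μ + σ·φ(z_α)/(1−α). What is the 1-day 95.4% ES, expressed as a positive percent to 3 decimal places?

Tail multiplier: φ(z)/(1−α) = 0.096467 / 0.046 = 2.097.
ES = −(-0.07%) + 4% × 2.097 = 8.458%.

8.458%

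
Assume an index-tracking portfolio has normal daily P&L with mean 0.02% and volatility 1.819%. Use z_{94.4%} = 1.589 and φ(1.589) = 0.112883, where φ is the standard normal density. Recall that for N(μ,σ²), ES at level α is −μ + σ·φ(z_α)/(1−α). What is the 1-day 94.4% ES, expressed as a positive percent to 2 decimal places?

3.65%

Tail multiplier: φ(z)/(1−α) = 0.112883 / 0.056 = 2.016.
ES = −(0.02%) + 1.819% × 2.016 = 3.647%.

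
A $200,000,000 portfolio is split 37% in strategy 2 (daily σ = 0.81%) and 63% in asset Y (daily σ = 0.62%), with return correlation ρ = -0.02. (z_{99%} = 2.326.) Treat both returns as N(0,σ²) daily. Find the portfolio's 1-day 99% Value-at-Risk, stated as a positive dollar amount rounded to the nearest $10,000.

$2,270,000

σ_p² = 0.37²·0.81² + 0.63²·0.62² + 2·-0.02·0.37·0.63·0.81·0.62 = 0.2377 (%²).
σ_p = √0.2377 = 0.488%.
VaR = 2.326 × 0.488% = 1.135%; on $200,000,000 that is $2,270,000.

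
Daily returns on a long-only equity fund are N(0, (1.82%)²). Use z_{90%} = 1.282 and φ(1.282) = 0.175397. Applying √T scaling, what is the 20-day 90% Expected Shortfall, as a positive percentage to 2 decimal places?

σ_{20d} = 1.82% × √20 = 8.139%.
ES multiplier = φ(z)/(1−α) = 0.175397/0.1 = 1.754.
ES = 8.139% × 1.754 = 14.276%.

14.28%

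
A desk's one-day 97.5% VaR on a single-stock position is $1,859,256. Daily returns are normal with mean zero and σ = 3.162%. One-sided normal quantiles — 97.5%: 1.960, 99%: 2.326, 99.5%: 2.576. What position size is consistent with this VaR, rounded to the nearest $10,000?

VaR as a fraction of value: z·σ = 1.960 × 3.162% = 6.19752%.
Position = $1,859,256 / 0.0619752 = $30,000,000.

$30,000,000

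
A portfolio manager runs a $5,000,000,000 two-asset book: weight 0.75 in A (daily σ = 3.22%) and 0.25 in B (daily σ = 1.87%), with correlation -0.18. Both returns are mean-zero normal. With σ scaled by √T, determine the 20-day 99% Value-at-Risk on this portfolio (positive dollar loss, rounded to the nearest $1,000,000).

$1,236,000,000

σ_p = √(0.75²·3.22² + 0.25²·1.87² + 2·-0.18·0.75·0.25·3.22·1.87) = 2.376%.
σ_{20d} = 2.376% × √20 = 10.626%.
z(99%) = 2.326.
VaR = 2.326 × 10.626% = 24.716%; on $5,000,000,000 that is $1,235,800,000.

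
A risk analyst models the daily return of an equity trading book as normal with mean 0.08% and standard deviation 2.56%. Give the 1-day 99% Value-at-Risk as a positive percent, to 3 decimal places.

5.875%

At 99% one-sided, z = 2.326.
VaR = −μ + z·σ = −(0.08%) + 2.326 × 2.56% = 5.875%.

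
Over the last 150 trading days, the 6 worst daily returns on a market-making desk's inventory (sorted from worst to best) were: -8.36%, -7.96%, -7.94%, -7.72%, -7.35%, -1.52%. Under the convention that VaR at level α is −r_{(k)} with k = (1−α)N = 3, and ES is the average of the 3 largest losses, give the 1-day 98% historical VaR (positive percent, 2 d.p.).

7.94%

k = 3; the 3rd lowest return is -7.94%, so VaR = 7.94%.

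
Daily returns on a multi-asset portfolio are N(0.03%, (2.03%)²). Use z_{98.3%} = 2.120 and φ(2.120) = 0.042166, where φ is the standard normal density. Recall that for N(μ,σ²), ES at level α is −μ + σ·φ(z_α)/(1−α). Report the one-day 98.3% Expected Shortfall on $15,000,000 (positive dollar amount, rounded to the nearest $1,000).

$751,000

Tail multiplier: φ(z)/(1−α) = 0.042166 / 0.017 = 2.480.
ES = −(0.03%) + 2.03% × 2.480 = 5.004%.
On $15,000,000: 0.05004 × $15,000,000 = $750,600.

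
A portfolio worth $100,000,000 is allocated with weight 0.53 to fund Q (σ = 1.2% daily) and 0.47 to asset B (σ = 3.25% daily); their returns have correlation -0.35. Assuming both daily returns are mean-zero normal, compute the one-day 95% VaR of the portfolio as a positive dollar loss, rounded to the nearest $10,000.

$2,360,000

σ_p² = 0.53²·1.2² + 0.47²·3.25² + 2·-0.35·0.53·0.47·1.2·3.25 = 2.0577 (%²).
σ_p = √2.0577 = 1.434%.
At 95%, z = 1.645.
VaR = 1.645 × 1.434% = 2.359%; on $100,000,000 that is $2,359,000.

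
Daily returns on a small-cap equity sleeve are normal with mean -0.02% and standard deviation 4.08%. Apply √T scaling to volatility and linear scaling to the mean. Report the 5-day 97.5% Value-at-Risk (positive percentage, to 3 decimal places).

17.981%

At 97.5%, z = 1.960.
σ_{5d} = 4.08% × √5 = 9.123%; μ_{5d} = 5 × -0.02% = -0.100%.
VaR = −(-0.100%) + 1.960 × 9.123% = 17.981%.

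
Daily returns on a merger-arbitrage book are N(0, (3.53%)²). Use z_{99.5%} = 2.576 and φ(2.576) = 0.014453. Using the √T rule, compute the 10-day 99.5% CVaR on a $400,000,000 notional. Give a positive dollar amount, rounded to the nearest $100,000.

σ_{10d} = 3.53% × √10 = 11.163%.
ES multiplier = φ(z)/(1−α) = 0.014453/0.005 = 2.891.
ES = 11.163% × 2.891 = 32.272%; on $400,000,000: $129,088,000.

$129,100,000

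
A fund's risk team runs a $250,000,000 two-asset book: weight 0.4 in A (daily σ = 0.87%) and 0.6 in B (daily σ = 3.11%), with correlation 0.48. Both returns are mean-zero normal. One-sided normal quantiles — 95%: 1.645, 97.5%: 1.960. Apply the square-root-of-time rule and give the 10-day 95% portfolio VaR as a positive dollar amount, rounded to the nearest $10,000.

$26,740,000

σ_p = √(0.4²·0.87² + 0.6²·3.11² + 2·0.48·0.4·0.6·0.87·3.11) = 2.056%.
σ_{10d} = 2.056% × √10 = 6.502%.
VaR = 1.645 × 6.502% = 10.696%; on $250,000,000 that is $26,740,000.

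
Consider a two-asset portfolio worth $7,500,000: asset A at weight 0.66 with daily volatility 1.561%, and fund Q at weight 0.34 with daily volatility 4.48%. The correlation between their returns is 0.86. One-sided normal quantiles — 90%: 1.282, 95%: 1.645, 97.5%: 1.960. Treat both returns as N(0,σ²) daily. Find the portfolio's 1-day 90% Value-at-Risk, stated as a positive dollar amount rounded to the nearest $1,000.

$237,000

σ_p² = 0.66²·1.561² + 0.34²·4.48² + 2·0.86·0.66·0.34·1.561·4.48 = 6.0808 (%²).
σ_p = √6.0808 = 2.466%.
VaR = 1.282 × 2.466% = 3.161%; on $7,500,000 that is $237,075.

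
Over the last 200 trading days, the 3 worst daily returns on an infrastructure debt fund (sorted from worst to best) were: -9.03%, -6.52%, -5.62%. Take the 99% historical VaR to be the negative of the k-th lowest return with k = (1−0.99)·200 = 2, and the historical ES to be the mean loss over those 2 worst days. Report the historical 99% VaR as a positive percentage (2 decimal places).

k = 2; the 2nd lowest return is -6.52%, so VaR = 6.52%.

6.52%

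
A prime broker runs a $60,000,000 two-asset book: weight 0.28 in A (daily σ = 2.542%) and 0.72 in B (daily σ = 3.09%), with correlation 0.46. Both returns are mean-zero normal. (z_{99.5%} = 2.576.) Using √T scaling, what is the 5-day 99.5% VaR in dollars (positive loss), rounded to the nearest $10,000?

σ_p = √(0.28²·2.542² + 0.72²·3.09² + 2·0.46·0.28·0.72·2.542·3.09) = 2.629%.
σ_{5d} = 2.629% × √5 = 5.879%.
VaR = 2.576 × 5.879% = 15.144%; on $60,000,000 that is $9,086,400.

$9,090,000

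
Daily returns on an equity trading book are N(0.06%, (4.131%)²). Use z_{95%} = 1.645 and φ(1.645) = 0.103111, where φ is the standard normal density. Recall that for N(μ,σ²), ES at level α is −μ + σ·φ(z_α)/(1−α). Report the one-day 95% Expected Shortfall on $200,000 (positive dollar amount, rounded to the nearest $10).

$16,920

Tail multiplier: φ(z)/(1−α) = 0.103111 / 0.05 = 2.062.
ES = −(0.06%) + 4.131% × 2.062 = 8.458%.
On $200,000: 0.08458 × $200,000 = $16,916.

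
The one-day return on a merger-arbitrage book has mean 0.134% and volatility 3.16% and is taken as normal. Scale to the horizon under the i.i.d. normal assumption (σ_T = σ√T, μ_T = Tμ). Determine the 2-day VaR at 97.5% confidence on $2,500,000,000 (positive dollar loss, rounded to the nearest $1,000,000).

$212,000,000

At 97.5%, z = 1.960.
σ_{2d} = 3.16% × √2 = 4.469%; μ_{2d} = 2 × 0.134% = 0.268%.
VaR = −(0.268%) + 1.960 × 4.469% = 8.491%.
On $2,500,000,000: 0.08491 × $2,500,000,000 = $212,275,000.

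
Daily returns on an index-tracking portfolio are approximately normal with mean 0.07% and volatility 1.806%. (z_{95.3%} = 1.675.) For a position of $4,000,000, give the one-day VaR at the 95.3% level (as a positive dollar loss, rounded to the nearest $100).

$118,200

VaR = −μ + z·σ = −(0.07%) + 1.675 × 1.806% = 2.955%.
On $4,000,000: 0.02955 × $4,000,000 = $118,200.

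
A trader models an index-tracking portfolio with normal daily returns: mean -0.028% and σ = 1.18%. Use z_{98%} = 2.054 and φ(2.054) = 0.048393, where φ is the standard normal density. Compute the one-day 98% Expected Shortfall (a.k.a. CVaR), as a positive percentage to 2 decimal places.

2.88%

Tail multiplier: φ(z)/(1−α) = 0.048393 / 0.02 = 2.420.
ES = −(-0.028%) + 1.18% × 2.420 = 2.884%.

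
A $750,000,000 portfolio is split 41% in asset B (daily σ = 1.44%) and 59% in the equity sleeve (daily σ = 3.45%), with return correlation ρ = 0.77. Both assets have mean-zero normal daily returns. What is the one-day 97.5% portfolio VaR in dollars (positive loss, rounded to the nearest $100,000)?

σ_p² = 0.41²·1.44² + 0.59²·3.45² + 2·0.77·0.41·0.59·1.44·3.45 = 6.3425 (%²).
σ_p = √6.3425 = 2.518%.
At 97.5%, z = 1.960.
VaR = 1.960 × 2.518% = 4.935%; on $750,000,000 that is $37,012,500.

$37,000,000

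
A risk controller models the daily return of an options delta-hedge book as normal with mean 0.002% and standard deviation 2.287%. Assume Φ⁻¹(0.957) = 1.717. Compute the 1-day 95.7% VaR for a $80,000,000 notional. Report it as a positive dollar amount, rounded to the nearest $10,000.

VaR = −μ + z·σ = −(0.002%) + 1.717 × 2.287% = 3.925%.
On $80,000,000: 0.03925 × $80,000,000 = $3,140,000.

$3,140,000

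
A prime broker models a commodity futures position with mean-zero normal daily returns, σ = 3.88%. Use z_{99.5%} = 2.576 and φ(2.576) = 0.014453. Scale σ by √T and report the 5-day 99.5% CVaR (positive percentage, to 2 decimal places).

25.08%

σ_{5d} = 3.88% × √5 = 8.676%.
ES multiplier = φ(z)/(1−α) = 0.014453/0.005 = 2.891.
ES = 8.676% × 2.891 = 25.082%.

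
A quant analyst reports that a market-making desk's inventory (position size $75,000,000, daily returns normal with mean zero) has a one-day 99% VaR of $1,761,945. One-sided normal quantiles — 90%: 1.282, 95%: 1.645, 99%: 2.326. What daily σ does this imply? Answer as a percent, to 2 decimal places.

VaR as a fraction: $1,761,945 / $75,000,000 = 2.349%.
σ = VaR / z = 2.349% / 2.326 = 1.010%.

1.01%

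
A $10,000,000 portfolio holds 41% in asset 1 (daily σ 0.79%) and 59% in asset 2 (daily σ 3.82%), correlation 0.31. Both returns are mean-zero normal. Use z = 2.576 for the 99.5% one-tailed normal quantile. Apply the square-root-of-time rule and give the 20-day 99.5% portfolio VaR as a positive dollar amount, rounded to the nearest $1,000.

$2,735,000

σ_p = √(0.41²·0.79² + 0.59²·3.82² + 2·0.31·0.41·0.59·0.79·3.82) = 2.374%.
σ_{20d} = 2.374% × √20 = 10.617%.
VaR = 2.576 × 10.617% = 27.349%; on $10,000,000 that is $2,734,900.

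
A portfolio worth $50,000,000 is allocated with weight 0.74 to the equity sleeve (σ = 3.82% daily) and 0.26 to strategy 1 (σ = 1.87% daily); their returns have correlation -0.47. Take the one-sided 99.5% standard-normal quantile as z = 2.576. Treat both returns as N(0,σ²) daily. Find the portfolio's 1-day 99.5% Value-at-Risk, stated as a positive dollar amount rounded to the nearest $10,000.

σ_p² = 0.74²·3.82² + 0.26²·1.87² + 2·-0.47·0.74·0.26·3.82·1.87 = 6.9353 (%²).
σ_p = √6.9353 = 2.633%.
VaR = 2.576 × 2.633% = 6.783%; on $50,000,000 that is $3,391,500.

$3,390,000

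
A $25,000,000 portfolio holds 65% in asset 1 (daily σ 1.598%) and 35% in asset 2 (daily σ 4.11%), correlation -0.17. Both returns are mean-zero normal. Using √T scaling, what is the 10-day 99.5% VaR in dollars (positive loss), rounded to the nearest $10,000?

σ_p = √(0.65²·1.598² + 0.35²·4.11² + 2·-0.17·0.65·0.35·1.598·4.11) = 1.625%.
σ_{10d} = 1.625% × √10 = 5.139%.
z(99.5%) = 2.576.
VaR = 2.576 × 5.139% = 13.238%; on $25,000,000 that is $3,309,500.

$3,310,000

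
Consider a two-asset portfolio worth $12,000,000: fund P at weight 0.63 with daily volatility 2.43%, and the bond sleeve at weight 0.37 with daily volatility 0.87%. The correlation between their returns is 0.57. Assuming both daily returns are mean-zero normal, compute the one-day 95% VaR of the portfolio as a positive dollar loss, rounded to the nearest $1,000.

σ_p² = 0.63²·2.43² + 0.37²·0.87² + 2·0.57·0.63·0.37·2.43·0.87 = 3.0091 (%²).
σ_p = √3.0091 = 1.735%.
At 95%, z = 1.645.
VaR = 1.645 × 1.735% = 2.854%; on $12,000,000 that is $342,480.

$342,000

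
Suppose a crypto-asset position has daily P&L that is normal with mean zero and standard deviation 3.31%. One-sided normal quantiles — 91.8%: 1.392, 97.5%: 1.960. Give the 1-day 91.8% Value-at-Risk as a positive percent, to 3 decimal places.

4.608%

VaR = z·σ = 1.392 × 3.31% = 4.608%.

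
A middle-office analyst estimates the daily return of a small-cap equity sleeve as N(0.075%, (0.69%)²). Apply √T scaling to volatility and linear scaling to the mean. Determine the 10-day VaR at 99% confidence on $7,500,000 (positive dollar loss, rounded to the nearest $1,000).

At 99%, z = 2.326.
σ_{10d} = 0.69% × √10 = 2.182%; μ_{10d} = 10 × 0.075% = 0.750%.
VaR = −(0.750%) + 2.326 × 2.182% = 4.325%.
On $7,500,000: 0.04325 × $7,500,000 = $324,375.

$324,000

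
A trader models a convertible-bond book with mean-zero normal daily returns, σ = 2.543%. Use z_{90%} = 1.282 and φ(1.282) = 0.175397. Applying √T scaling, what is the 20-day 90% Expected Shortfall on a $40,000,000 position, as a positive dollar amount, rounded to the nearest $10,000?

$7,980,000

σ_{20d} = 2.543% × √20 = 11.373%.
ES multiplier = φ(z)/(1−α) = 0.175397/0.1 = 1.754.
ES = 11.373% × 1.754 = 19.948%; on $40,000,000: $7,979,200.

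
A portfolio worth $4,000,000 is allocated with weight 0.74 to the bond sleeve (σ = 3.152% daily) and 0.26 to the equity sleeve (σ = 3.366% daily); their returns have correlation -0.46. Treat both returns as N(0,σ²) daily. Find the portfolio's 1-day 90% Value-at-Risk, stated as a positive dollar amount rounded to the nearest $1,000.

$107,000

σ_p² = 0.74²·3.152² + 0.26²·3.366² + 2·-0.46·0.74·0.26·3.152·3.366 = 4.3284 (%²).
σ_p = √4.3284 = 2.080%.
At 90%, z = 1.282.
VaR = 1.282 × 2.080% = 2.667%; on $4,000,000 that is $106,680.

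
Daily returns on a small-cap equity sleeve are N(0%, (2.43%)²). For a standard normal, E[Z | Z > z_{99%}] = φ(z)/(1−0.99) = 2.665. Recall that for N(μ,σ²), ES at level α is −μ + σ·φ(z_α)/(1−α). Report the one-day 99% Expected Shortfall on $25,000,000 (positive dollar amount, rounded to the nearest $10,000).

$1,620,000

ES = 2.43% × 2.665 = 6.476%.
On $25,000,000: 0.06476 × $25,000,000 = $1,619,000.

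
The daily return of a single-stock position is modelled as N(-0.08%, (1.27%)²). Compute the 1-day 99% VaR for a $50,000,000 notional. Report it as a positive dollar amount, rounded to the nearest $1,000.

$1,517,000

At 99% one-sided, z = 2.326.
VaR = −μ + z·σ = −(-0.08%) + 2.326 × 1.27% = 3.034%.
On $50,000,000: 0.03034 × $50,000,000 = $1,517,000.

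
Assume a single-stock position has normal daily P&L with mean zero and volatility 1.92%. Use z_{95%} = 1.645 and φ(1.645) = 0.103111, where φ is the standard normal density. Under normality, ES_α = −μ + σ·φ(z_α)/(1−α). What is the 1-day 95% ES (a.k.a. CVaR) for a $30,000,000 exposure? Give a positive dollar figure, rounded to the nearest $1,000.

$1,188,000

Tail multiplier: φ(z)/(1−α) = 0.103111 / 0.05 = 2.062.
ES = 1.92% × 2.062 = 3.959%.
On $30,000,000: 0.03959 × $30,000,000 = $1,187,700.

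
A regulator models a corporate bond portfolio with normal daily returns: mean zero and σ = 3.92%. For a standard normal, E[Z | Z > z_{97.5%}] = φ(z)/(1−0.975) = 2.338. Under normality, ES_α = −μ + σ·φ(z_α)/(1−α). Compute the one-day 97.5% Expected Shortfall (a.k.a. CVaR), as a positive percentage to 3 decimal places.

9.165%

ES = 3.92% × 2.338 = 9.165%.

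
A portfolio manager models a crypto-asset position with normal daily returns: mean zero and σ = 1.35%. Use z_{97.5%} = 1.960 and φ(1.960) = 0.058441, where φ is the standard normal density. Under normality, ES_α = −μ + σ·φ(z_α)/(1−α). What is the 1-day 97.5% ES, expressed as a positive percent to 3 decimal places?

Tail multiplier: φ(z)/(1−α) = 0.058441 / 0.025 = 2.338.
ES = 1.35% × 2.338 = 3.156%.

3.156%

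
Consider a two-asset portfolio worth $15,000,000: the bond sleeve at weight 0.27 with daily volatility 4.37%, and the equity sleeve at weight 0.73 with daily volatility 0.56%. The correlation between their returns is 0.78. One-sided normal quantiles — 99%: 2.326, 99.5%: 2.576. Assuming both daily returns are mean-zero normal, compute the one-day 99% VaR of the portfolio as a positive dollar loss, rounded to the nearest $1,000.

$530,000

σ_p² = 0.27²·4.37² + 0.73²·0.56² + 2·0.78·0.27·0.73·4.37·0.56 = 2.3117 (%²).
σ_p = √2.3117 = 1.520%.
VaR = 2.326 × 1.520% = 3.536%; on $15,000,000 that is $530,400.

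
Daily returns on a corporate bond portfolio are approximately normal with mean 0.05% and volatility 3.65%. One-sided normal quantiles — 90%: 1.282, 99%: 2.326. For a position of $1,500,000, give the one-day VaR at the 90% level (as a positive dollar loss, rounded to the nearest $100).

VaR = −μ + z·σ = −(0.05%) + 1.282 × 3.65% = 4.629%.
On $1,500,000: 0.04629 × $1,500,000 = $69,435.

$69,400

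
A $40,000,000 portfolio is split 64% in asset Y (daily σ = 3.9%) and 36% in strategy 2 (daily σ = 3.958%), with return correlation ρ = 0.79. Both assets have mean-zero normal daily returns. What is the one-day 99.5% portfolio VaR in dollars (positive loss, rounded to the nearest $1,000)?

$3,839,000

σ_p² = 0.64²·3.9² + 0.36²·3.958² + 2·0.79·0.64·0.36·3.9·3.958 = 13.8796 (%²).
σ_p = √13.8796 = 3.726%.
At 99.5%, z = 2.576.
VaR = 2.576 × 3.726% = 9.598%; on $40,000,000 that is $3,839,200.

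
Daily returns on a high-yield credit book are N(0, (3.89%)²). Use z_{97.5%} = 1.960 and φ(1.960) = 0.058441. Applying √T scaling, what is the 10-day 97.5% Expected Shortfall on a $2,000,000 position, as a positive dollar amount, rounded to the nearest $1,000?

σ_{10d} = 3.89% × √10 = 12.301%.
ES multiplier = φ(z)/(1−α) = 0.058441/0.025 = 2.338.
ES = 12.301% × 2.338 = 28.760%; on $2,000,000: $575,200.

$575,000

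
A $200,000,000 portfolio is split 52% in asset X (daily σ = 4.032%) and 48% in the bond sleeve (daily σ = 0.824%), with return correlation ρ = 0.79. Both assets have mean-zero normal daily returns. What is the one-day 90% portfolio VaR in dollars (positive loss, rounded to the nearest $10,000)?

$6,210,000

σ_p² = 0.52²·4.032² + 0.48²·0.824² + 2·0.79·0.52·0.48·4.032·0.824 = 5.8626 (%²).
σ_p = √5.8626 = 2.421%.
At 90%, z = 1.282.
VaR = 1.282 × 2.421% = 3.104%; on $200,000,000 that is $6,208,000.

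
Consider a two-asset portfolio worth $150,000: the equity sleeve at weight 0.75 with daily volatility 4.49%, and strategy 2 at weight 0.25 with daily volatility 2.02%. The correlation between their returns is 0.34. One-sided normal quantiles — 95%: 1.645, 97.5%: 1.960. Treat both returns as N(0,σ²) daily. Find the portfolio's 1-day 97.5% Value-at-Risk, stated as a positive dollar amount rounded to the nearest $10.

σ_p² = 0.75²·4.49² + 0.25²·2.02² + 2·0.34·0.75·0.25·4.49·2.02 = 12.7515 (%²).
σ_p = √12.7515 = 3.571%.
VaR = 1.960 × 3.571% = 6.999%; on $150,000 that is $10,498.

$10,500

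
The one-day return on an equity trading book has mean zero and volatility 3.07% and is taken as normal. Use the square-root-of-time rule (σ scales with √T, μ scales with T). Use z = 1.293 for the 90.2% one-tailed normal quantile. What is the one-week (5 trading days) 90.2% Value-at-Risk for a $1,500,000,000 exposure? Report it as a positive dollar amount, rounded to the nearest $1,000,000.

$133,000,000

σ_{5d} = 3.07% × √5 = 6.865%.
VaR = 1.293 × 6.865% = 8.876%.
On $1,500,000,000: 0.08876 × $1,500,000,000 = $133,140,000.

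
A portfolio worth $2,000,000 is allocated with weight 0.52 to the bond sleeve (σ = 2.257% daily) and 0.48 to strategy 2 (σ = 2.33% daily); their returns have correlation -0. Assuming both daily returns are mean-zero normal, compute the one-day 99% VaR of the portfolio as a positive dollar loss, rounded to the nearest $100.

$75,400

σ_p² = 0.52²·2.257² + 0.48²·2.33² + 2·-0·0.52·0.48·2.257·2.33 = 2.6282 (%²).
σ_p = √2.6282 = 1.621%.
At 99%, z = 2.326.
VaR = 2.326 × 1.621% = 3.770%; on $2,000,000 that is $75,400.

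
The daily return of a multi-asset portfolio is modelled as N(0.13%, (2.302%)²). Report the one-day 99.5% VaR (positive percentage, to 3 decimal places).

5.800%

At 99.5% one-sided, z = 2.576.
VaR = −μ + z·σ = −(0.13%) + 2.576 × 2.302% = 5.800%.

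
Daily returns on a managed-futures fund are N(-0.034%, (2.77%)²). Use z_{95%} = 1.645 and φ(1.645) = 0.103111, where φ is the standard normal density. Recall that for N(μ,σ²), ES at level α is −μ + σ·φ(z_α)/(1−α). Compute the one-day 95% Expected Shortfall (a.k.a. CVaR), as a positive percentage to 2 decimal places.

5.75%

Tail multiplier: φ(z)/(1−α) = 0.103111 / 0.05 = 2.062.
ES = −(-0.034%) + 2.77% × 2.062 = 5.746%.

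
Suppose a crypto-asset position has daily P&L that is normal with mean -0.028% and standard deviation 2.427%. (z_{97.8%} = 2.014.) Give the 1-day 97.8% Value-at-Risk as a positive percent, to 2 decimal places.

4.92%

VaR = −μ + z·σ = −(-0.028%) + 2.014 × 2.427% = 4.916%.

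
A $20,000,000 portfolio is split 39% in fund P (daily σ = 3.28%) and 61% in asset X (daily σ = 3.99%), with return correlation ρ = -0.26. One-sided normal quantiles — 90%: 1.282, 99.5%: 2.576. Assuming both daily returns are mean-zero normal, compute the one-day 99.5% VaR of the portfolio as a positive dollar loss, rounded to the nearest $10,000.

σ_p² = 0.39²·3.28² + 0.61²·3.99² + 2·-0.26·0.39·0.61·3.28·3.99 = 5.9412 (%²).
σ_p = √5.9412 = 2.437%.
VaR = 2.576 × 2.437% = 6.278%; on $20,000,000 that is $1,255,600.

$1,260,000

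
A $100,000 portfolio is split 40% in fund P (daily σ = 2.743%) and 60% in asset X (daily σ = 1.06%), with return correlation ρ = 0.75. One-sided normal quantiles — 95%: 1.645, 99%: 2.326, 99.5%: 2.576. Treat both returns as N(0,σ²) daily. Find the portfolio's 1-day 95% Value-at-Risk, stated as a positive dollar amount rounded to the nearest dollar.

σ_p² = 0.4²·2.743² + 0.6²·1.06² + 2·0.75·0.4·0.6·2.743·1.06 = 2.6551 (%²).
σ_p = √2.6551 = 1.629%.
VaR = 1.645 × 1.629% = 2.680%; on $100,000 that is $2,680.

$2,680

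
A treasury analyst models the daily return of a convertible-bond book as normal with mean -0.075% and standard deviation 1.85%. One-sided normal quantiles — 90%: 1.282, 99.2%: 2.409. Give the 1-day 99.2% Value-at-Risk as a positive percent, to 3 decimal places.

4.532%

VaR = −μ + z·σ = −(-0.075%) + 2.409 × 1.85% = 4.532%.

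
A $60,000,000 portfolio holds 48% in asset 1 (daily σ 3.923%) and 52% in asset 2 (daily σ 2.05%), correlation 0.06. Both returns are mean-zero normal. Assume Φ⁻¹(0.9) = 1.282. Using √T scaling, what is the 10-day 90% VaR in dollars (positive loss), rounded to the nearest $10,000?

$5,400,000

σ_p = √(0.48²·3.923² + 0.52²·2.05² + 2·0.06·0.48·0.52·3.923·2.05) = 2.219%.
σ_{10d} = 2.219% × √10 = 7.017%.
VaR = 1.282 × 7.017% = 8.996%; on $60,000,000 that is $5,397,600.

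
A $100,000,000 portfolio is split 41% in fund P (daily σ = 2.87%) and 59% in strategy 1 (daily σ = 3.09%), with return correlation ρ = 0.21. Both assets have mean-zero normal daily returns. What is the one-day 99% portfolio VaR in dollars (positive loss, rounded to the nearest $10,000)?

$5,510,000

σ_p² = 0.41²·2.87² + 0.59²·3.09² + 2·0.21·0.41·0.59·2.87·3.09 = 5.6093 (%²).
σ_p = √5.6093 = 2.368%.
At 99%, z = 2.326.
VaR = 2.326 × 2.368% = 5.508%; on $100,000,000 that is $5,508,000.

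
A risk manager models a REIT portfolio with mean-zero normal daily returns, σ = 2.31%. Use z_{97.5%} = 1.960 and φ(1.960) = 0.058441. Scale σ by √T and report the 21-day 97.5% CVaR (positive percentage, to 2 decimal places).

σ_{21d} = 2.31% × √21 = 10.586%.
ES multiplier = φ(z)/(1−α) = 0.058441/0.025 = 2.338.
ES = 10.586% × 2.338 = 24.750%.

24.75%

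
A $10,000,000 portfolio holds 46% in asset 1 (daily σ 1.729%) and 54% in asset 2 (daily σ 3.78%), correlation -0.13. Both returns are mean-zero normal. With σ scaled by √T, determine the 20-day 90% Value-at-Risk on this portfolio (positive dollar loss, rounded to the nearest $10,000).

σ_p = √(0.46²·1.729² + 0.54²·3.78² + 2·-0.13·0.46·0.54·1.729·3.78) = 2.092%.
σ_{20d} = 2.092% × √20 = 9.356%.
z(90%) = 1.282.
VaR = 1.282 × 9.356% = 11.994%; on $10,000,000 that is $1,199,400.

$1,200,000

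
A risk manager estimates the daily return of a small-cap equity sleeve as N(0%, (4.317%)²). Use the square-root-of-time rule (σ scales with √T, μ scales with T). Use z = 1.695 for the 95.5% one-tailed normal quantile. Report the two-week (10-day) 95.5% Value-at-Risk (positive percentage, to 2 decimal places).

σ_{10d} = 4.317% × √10 = 13.652%.
VaR = 1.695 × 13.652% = 23.140%.

23.14%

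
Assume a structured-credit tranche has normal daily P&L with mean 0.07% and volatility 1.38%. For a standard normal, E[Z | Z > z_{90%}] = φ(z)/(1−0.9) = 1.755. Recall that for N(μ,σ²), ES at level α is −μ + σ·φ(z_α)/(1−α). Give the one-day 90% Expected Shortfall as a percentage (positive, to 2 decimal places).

2.35%

ES = −(0.07%) + 1.38% × 1.755 = 2.352%.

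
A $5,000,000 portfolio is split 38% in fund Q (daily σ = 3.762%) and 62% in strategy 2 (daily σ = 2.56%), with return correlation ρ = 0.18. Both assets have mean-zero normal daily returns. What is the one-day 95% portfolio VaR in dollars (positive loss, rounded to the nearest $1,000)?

σ_p² = 0.38²·3.762² + 0.62²·2.56² + 2·0.18·0.38·0.62·3.762·2.56 = 5.3797 (%²).
σ_p = √5.3797 = 2.319%.
At 95%, z = 1.645.
VaR = 1.645 × 2.319% = 3.815%; on $5,000,000 that is $190,750.

$191,000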